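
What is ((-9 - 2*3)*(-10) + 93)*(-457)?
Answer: -111051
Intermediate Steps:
((-9 - 2*3)*(-10) + 93)*(-457) = ((-9 - 6)*(-10) + 93)*(-457) = (-15*(-10) + 93)*(-457) = (150 + 93)*(-457) = 243*(-457) = -111051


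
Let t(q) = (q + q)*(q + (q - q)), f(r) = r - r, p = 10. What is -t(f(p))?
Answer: 0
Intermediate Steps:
f(r) = 0
t(q) = 2*q**2 (t(q) = (2*q)*(q + 0) = (2*q)*q = 2*q**2)
-t(f(p)) = -2*0**2 = -2*0 = -1*0 = 0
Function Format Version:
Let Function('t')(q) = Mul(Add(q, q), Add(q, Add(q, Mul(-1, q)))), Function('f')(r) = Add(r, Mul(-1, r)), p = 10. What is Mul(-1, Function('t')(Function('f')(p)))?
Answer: 0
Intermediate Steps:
Function('f')(r) = 0
Function('t')(q) = Mul(2, Pow(q, 2)) (Function('t')(q) = Mul(Mul(2, q), Add(q, 0)) = Mul(Mul(2, q), q) = Mul(2, Pow(q, 2)))
Mul(-1, Function('t')(Function('f')(p))) = Mul(-1, Mul(2, Pow(0, 2))) = Mul(-1, Mul(2, 0)) = Mul(-1, 0) = 0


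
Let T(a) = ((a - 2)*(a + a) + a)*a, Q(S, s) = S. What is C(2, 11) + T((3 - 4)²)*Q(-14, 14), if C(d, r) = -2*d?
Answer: 10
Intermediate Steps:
T(a) = a*(a + 2*a*(-2 + a)) (T(a) = ((-2 + a)*(2*a) + a)*a = (2*a*(-2 + a) + a)*a = (a + 2*a*(-2 + a))*a = a*(a + 2*a*(-2 + a)))
C(2, 11) + T((3 - 4)²)*Q(-14, 14) = -2*2 + (((3 - 4)²)²*(-3 + 2*(3 - 4)²))*(-14) = -4 + (((-1)²)²*(-3 + 2*(-1)²))*(-14) = -4 + (1²*(-3 + 2*1))*(-14) = -4 + (1*(-3 + 2))*(-14) = -4 + (1*(-1))*(-14) = -4 - 1*(-14) = -4 + 14 = 10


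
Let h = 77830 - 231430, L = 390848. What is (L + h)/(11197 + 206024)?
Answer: 237248/217221 ≈ 1.0922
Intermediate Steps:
h = -153600
(L + h)/(11197 + 206024) = (390848 - 153600)/(11197 + 206024) = 237248/217221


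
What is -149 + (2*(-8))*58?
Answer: -1077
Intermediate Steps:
-149 + (2*(-8))*58 = -149 - 16*58 = -149 - 928 = -1077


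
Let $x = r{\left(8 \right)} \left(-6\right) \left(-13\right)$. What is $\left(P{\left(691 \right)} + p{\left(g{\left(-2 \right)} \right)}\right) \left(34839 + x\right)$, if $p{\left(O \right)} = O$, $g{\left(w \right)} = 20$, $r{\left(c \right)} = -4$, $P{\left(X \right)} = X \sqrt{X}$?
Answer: $690540 + 23858157 \sqrt{691} \approx 6.2785 \cdot 10^{8}$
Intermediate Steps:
$P{\left(X \right)} = X^{\frac{3}{2}}$
$x = -312$ ($x = \left(-4\right) \left(-6\right) \left(-13\right) = 24 \left(-13\right) = -312$)
$\left(P{\left(691 \right)} + p{\left(g{\left(-2 \right)} \right)}\right) \left(34839 + x\right) = \left(691^{\frac{3}{2}} + 20\right) \left(34839 - 312\right) = \left(691 \sqrt{691} + 20\right) 34527 = \left(20 + 691 \sqrt{691}\right) 34527 = 690540 + 23858157 \sqrt{691}$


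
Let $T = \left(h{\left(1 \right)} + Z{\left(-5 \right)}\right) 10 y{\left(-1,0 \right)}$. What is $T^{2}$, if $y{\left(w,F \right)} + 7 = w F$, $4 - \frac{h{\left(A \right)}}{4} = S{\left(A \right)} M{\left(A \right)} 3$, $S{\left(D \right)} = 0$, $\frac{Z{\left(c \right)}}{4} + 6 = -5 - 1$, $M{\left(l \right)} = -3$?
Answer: $5017600$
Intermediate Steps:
$Z{\left(c \right)} = -48$ ($Z{\left(c \right)} = -24 + 4 \left(-5 - 1\right) = -24 + 4 \left(-6\right) = -24 - 24 = -48$)
$h{\left(A \right)} = 16$ ($h{\left(A \right)} = 16 - 4 \cdot 0 \left(-3\right) 3 = 16 - 4 \cdot 0 \cdot 3 = 16 - 0 = 16 + 0 = 16$)
$y{\left(w,F \right)} = -7 + F w$ ($y{\left(w,F \right)} = -7 + w F = -7 + F w$)
$T = 2240$ ($T = \left(16 - 48\right) 10 \left(-7 + 0 \left(-1\right)\right) = \left(-32\right) 10 \left(-7 + 0\right) = \left(-320\right) \left(-7\right) = 2240$)
$T^{2} = 2240^{2} = 5017600$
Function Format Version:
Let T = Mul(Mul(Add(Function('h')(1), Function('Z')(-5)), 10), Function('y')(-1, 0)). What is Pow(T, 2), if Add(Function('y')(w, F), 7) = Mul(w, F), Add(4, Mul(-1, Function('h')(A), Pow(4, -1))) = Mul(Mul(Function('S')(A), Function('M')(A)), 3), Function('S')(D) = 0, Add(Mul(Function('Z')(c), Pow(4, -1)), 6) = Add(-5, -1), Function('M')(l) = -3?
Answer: 5017600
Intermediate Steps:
Function('Z')(c) = -48 (Function('Z')(c) = Add(-24, Mul(4, Add(-5, -1))) = Add(-24, Mul(4, -6)) = Add(-24, -24) = -48)
Function('h')(A) = 16 (Function('h')(A) = Add(16, Mul(-4, Mul(Mul(0, -3), 3))) = Add(16, Mul(-4, Mul(0, 3))) = Add(16, Mul(-4, 0)) = Add(16, 0) = 16)
Function('y')(w, F) = Add(-7, Mul(F, w)) (Function('y')(w, F) = Add(-7, Mul(w, F)) = Add(-7, Mul(F, w)))
T = 2240 (T = Mul(Mul(Add(16, -48), 10), Add(-7, Mul(0, -1))) = Mul(Mul(-32, 10), Add(-7, 0)) = Mul(-320, -7) = 2240)
Pow(T, 2) = Pow(2240, 2) = 5017600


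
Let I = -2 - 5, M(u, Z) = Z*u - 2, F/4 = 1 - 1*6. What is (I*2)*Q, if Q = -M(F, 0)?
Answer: -28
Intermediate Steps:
F = -20 (F = 4*(1 - 1*6) = 4*(1 - 6) = 4*(-5) = -20)
M(u, Z) = -2 + Z*u
I = -7
Q = 2 (Q = -(-2 + 0*(-20)) = -(-2 + 0) = -1*(-2) = 2)
(I*2)*Q = -7*2*2 = -14*2 = -28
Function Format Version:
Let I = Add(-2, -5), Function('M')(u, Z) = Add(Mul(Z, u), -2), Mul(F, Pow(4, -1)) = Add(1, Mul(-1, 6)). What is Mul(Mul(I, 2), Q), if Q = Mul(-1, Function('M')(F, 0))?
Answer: -28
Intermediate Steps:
F = -20 (F = Mul(4, Add(1, Mul(-1, 6))) = Mul(4, Add(1, -6)) = Mul(4, -5) = -20)
Function('M')(u, Z) = Add(-2, Mul(Z, u))
I = -7
Q = 2 (Q = Mul(-1, Add(-2, Mul(0, -20))) = Mul(-1, Add(-2, 0)) = Mul(-1, -2) = 2)
Mul(Mul(I, 2), Q) = Mul(Mul(-7, 2), 2) = Mul(-14, 2) = -28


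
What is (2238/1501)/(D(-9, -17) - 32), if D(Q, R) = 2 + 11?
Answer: -2238/28519 ≈ -0.078474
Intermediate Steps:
D(Q, R) = 13
(2238/1501)/(D(-9, -17) - 32) = (2238/1501)/(13 - 32) = (2238*(1/1501))/(-19) = (2238/1501)*(-1/19) = -2238/28519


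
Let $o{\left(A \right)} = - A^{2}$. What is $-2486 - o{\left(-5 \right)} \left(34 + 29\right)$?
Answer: $-911$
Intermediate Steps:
$-2486 - o{\left(-5 \right)} \left(34 + 29\right) = -2486 - - \left(-5\right)^{2} \left(34 + 29\right) = -2486 - \left(-1\right) 25 \cdot 63 = -2486 - \left(-25\right) 63 = -2486 - -1575 = -2486 + 1575 = -911$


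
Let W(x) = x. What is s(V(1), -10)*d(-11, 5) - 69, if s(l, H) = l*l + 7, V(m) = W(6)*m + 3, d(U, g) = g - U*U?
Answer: -10277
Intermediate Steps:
d(U, g) = g - U**2
V(m) = 3 + 6*m (V(m) = 6*m + 3 = 3 + 6*m)
s(l, H) = 7 + l**2 (s(l, H) = l**2 + 7 = 7 + l**2)
s(V(1), -10)*d(-11, 5) - 69 = (7 + (3 + 6*1)**2)*(5 - 1*(-11)**2) - 69 = (7 + (3 + 6)**2)*(5 - 1*121) - 69 = (7 + 9**2)*(5 - 121) - 69 = (7 + 81)*(-116) - 69 = 88*(-116) - 69 = -10208 - 69 = -10277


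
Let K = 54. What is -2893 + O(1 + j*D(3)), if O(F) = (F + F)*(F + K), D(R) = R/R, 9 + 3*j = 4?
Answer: -26677/9 ≈ -2964.1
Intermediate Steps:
j = -5/3 (j = -3 + (⅓)*4 = -3 + 4/3 = -5/3 ≈ -1.6667)
D(R) = 1
O(F) = 2*F*(54 + F) (O(F) = (F + F)*(F + 54) = (2*F)*(54 + F) = 2*F*(54 + F))
-2893 + O(1 + j*D(3)) = -2893 + 2*(1 - 5/3*1)*(54 + (1 - 5/3*1)) = -2893 + 2*(1 - 5/3)*(54 + (1 - 5/3)) = -2893 + 2*(-⅔)*(54 - ⅔) = -2893 + 2*(-⅔)*(160/3) = -2893 - 640/9 = -26677/9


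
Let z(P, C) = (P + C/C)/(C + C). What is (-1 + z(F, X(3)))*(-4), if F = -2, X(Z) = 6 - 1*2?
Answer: 9/2 ≈ 4.5000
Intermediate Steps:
X(Z) = 4 (X(Z) = 6 - 2 = 4)
z(P, C) = (1 + P)/(2*C) (z(P, C) = (P + 1)/((2*C)) = (1 + P)*(1/(2*C)) = (1 + P)/(2*C))
(-1 + z(F, X(3)))*(-4) = (-1 + (½)*(1 - 2)/4)*(-4) = (-1 + (½)*(¼)*(-1))*(-4) = (-1 - ⅛)*(-4) = -9/8*(-4) = 9/2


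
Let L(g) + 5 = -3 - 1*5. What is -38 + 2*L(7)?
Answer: -64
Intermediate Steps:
L(g) = -13 (L(g) = -5 + (-3 - 1*5) = -5 + (-3 - 5) = -5 - 8 = -13)
-38 + 2*L(7) = -38 + 2*(-13) = -38 - 26 = -64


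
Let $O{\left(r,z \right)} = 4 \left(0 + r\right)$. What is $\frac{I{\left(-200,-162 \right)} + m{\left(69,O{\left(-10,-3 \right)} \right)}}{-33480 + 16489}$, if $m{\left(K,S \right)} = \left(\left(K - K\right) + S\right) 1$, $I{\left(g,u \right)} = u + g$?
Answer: $\frac{402}{16991} \approx 0.02366$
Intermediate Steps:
$I{\left(g,u \right)} = g + u$
$O{\left(r,z \right)} = 4 r$
$m{\left(K,S \right)} = S$ ($m{\left(K,S \right)} = \left(0 + S\right) 1 = S 1 = S$)
$\frac{I{\left(-200,-162 \right)} + m{\left(69,O{\left(-10,-3 \right)} \right)}}{-33480 + 16489} = \frac{\left(-200 - 162\right) + 4 \left(-10\right)}{-33480 + 16489} = \frac{-362 - 40}{-16991} = \left(-402\right) \left(- \frac{1}{16991}\right) = \frac{402}{16991}$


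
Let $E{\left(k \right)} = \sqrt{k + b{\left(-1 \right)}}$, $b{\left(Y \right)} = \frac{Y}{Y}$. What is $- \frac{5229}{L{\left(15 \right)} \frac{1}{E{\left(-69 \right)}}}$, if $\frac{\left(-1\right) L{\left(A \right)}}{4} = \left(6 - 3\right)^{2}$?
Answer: $\frac{581 i \sqrt{17}}{2} \approx 1197.8 i$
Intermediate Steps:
$b{\left(Y \right)} = 1$
$E{\left(k \right)} = \sqrt{1 + k}$ ($E{\left(k \right)} = \sqrt{k + 1} = \sqrt{1 + k}$)
$L{\left(A \right)} = -36$ ($L{\left(A \right)} = - 4 \left(6 - 3\right)^{2} = - 4 \cdot 3^{2} = \left(-4\right) 9 = -36$)
$- \frac{5229}{L{\left(15 \right)} \frac{1}{E{\left(-69 \right)}}} = - \frac{5229}{\left(-36\right) \frac{1}{\sqrt{1 - 69}}} = - \frac{5229}{\left(-36\right) \frac{1}{\sqrt{-68}}} = - \frac{5229}{\left(-36\right) \frac{1}{2 i \sqrt{17}}} = - \frac{5229}{\left(-36\right) \left(- \frac{i \sqrt{17}}{34}\right)} = - \frac{5229}{\frac{18}{17} i \sqrt{17}} = - 5229 \left(- \frac{i \sqrt{17}}{18}\right) = \frac{581 i \sqrt{17}}{2}$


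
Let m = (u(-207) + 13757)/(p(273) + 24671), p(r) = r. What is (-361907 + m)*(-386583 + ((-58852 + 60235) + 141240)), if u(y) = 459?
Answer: 137645189893020/1559 ≈ 8.8291e+10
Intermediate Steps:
m = 1777/3118 (m = (459 + 13757)/(273 + 24671) = 14216/24944 = 14216*(1/24944) = 1777/3118 ≈ 0.56992)
(-361907 + m)*(-386583 + ((-58852 + 60235) + 141240)) = (-361907 + 1777/3118)*(-386583 + ((-58852 + 60235) + 141240)) = -1128424249*(-386583 + (1383 + 141240))/3118 = -1128424249*(-386583 + 142623)/3118 = -1128424249/3118*(-243960) = 137645189893020/1559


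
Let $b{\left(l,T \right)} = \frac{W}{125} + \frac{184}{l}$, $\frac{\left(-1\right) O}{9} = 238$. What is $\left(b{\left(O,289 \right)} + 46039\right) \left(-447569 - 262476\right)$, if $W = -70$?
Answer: $- \frac{25007316899197}{765} \approx -3.2689 \cdot 10^{10}$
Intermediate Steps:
$O = -2142$ ($O = \left(-9\right) 238 = -2142$)
$b{\left(l,T \right)} = - \frac{14}{25} + \frac{184}{l}$ ($b{\left(l,T \right)} = - \frac{70}{125} + \frac{184}{l} = \left(-70\right) \frac{1}{125} + \frac{184}{l} = - \frac{14}{25} + \frac{184}{l}$)
$\left(b{\left(O,289 \right)} + 46039\right) \left(-447569 - 262476\right) = \left(\left(- \frac{14}{25} + \frac{184}{-2142}\right) + 46039\right) \left(-447569 - 262476\right) = \left(\left(- \frac{14}{25} + 184 \left(- \frac{1}{2142}\right)\right) + 46039\right) \left(-710045\right) = \left(\left(- \frac{14}{25} - \frac{92}{1071}\right) + 46039\right) \left(-710045\right) = \left(- \frac{17294}{26775} + 46039\right) \left(-710045\right) = \frac{1232676931}{26775} \left(-710045\right) = - \frac{25007316899197}{765}$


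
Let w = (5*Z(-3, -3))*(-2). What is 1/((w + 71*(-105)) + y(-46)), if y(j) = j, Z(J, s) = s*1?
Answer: -1/7471 ≈ -0.00013385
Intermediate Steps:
Z(J, s) = s
w = 30 (w = (5*(-3))*(-2) = -15*(-2) = 30)
1/((w + 71*(-105)) + y(-46)) = 1/((30 + 71*(-105)) - 46) = 1/((30 - 7455) - 46) = 1/(-7425 - 46) = 1/(-7471) = -1/7471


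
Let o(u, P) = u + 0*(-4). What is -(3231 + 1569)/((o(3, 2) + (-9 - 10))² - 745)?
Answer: 1600/163 ≈ 9.8159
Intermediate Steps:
o(u, P) = u (o(u, P) = u + 0 = u)
-(3231 + 1569)/((o(3, 2) + (-9 - 10))² - 745) = -(3231 + 1569)/((3 + (-9 - 10))² - 745) = -4800/((3 - 19)² - 745) = -4800/((-16)² - 745) = -4800/(256 - 745) = -4800/(-489) = -4800*(-1)/489 = -1*(-1600/163) = 1600/163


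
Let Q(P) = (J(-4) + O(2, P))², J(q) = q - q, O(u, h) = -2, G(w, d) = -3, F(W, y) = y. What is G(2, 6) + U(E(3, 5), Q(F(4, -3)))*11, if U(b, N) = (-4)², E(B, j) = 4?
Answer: 173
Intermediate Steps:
J(q) = 0
Q(P) = 4 (Q(P) = (0 - 2)² = (-2)² = 4)
U(b, N) = 16
G(2, 6) + U(E(3, 5), Q(F(4, -3)))*11 = -3 + 16*11 = -3 + 176 = 173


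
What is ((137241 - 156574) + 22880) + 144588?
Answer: 148135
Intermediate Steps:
((137241 - 156574) + 22880) + 144588 = (-19333 + 22880) + 144588 = 3547 + 144588 = 148135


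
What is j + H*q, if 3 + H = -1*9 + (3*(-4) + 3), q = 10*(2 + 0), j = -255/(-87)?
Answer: -12095/29 ≈ -417.07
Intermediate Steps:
j = 85/29 (j = -255*(-1/87) = 85/29 ≈ 2.9310)
q = 20 (q = 10*2 = 20)
H = -21 (H = -3 + (-1*9 + (3*(-4) + 3)) = -3 + (-9 + (-12 + 3)) = -3 + (-9 - 9) = -3 - 18 = -21)
j + H*q = 85/29 - 21*20 = 85/29 - 420 = -12095/29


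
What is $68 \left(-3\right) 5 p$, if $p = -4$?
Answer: $4080$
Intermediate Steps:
$68 \left(-3\right) 5 p = 68 \left(-3\right) 5 \left(-4\right) = 68 \left(\left(-15\right) \left(-4\right)\right) = 68 \cdot 60 = 4080$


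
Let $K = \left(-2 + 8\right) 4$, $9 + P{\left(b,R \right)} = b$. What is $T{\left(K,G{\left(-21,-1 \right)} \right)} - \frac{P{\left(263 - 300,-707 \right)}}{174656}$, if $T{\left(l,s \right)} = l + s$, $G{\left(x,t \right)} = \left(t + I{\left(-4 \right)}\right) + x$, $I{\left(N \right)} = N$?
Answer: $- \frac{174633}{87328} \approx -1.9997$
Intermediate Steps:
$P{\left(b,R \right)} = -9 + b$
$G{\left(x,t \right)} = -4 + t + x$ ($G{\left(x,t \right)} = \left(t - 4\right) + x = \left(-4 + t\right) + x = -4 + t + x$)
$K = 24$ ($K = 6 \cdot 4 = 24$)
$T{\left(K,G{\left(-21,-1 \right)} \right)} - \frac{P{\left(263 - 300,-707 \right)}}{174656} = \left(24 - 26\right) - \frac{-9 + \left(263 - 300\right)}{174656} = \left(24 - 26\right) - \left(-9 - 37\right) \frac{1}{174656} = -2 - \left(-46\right) \frac{1}{174656} = -2 - - \frac{23}{87328} = -2 + \frac{23}{87328} = - \frac{174633}{87328}$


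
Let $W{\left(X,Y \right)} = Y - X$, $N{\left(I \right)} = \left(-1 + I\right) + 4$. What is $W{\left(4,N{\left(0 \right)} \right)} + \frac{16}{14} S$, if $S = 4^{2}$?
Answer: $\frac{121}{7} \approx 17.286$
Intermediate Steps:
$N{\left(I \right)} = 3 + I$
$S = 16$
$W{\left(4,N{\left(0 \right)} \right)} + \frac{16}{14} S = \left(\left(3 + 0\right) - 4\right) + \frac{16}{14} \cdot 16 = \left(3 - 4\right) + 16 \cdot \frac{1}{14} \cdot 16 = -1 + \frac{8}{7} \cdot 16 = -1 + \frac{128}{7} = \frac{121}{7}$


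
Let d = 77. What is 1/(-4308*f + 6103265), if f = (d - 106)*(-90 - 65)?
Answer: -1/13261195 ≈ -7.5408e-8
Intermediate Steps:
f = 4495 (f = (77 - 106)*(-90 - 65) = -29*(-155) = 4495)
1/(-4308*f + 6103265) = 1/(-4308*4495 + 6103265) = 1/(-19364460 + 6103265) = 1/(-13261195) = -1/13261195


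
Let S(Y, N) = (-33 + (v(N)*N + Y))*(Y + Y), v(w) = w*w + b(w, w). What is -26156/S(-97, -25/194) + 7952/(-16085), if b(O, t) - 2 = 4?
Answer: -937083410560/614344664013 ≈ -1.5253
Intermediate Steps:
b(O, t) = 6 (b(O, t) = 2 + 4 = 6)
v(w) = 6 + w² (v(w) = w*w + 6 = w² + 6 = 6 + w²)
S(Y, N) = 2*Y*(-33 + Y + N*(6 + N²)) (S(Y, N) = (-33 + ((6 + N²)*N + Y))*(Y + Y) = (-33 + (N*(6 + N²) + Y))*(2*Y) = (-33 + (Y + N*(6 + N²)))*(2*Y) = (-33 + Y + N*(6 + N²))*(2*Y) = 2*Y*(-33 + Y + N*(6 + N²)))
-26156/S(-97, -25/194) + 7952/(-16085) = -26156*(-1/(194*(-33 - 97 + (-25/194)*(6 + (-25/194)²)))) + 7952/(-16085) = -26156*(-1/(194*(-33 - 97 + (-25*1/194)*(6 + (-25*1/194)²)))) + 7952*(-1/16085) = -26156*(-1/(194*(-33 - 97 - 25*(6 + (-25/194)²)/194))) - 7952/16085 = -26156*(-1/(194*(-33 - 97 - 25*(6 + 625/37636)/194))) - 7952/16085 = -26156*(-1/(194*(-33 - 97 - 25/194*226441/37636))) - 7952/16085 = -26156*(-1/(194*(-33 - 97 - 5661025/7301384))) - 7952/16085 = -26156/(2*(-97)*(-954840945/7301384)) - 7952/16085 = -26156/954840945/37636 - 7952/16085 = -26156*37636/954840945 - 7952/16085 = -984407216/954840945 - 7952/16085 = -937083410560/614344664013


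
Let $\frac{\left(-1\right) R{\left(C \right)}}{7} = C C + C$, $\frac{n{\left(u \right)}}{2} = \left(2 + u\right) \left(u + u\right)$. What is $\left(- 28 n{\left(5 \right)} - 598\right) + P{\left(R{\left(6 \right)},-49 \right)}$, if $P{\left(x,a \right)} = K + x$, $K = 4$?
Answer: $-4808$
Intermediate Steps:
$n{\left(u \right)} = 4 u \left(2 + u\right)$ ($n{\left(u \right)} = 2 \left(2 + u\right) \left(u + u\right) = 2 \left(2 + u\right) 2 u = 2 \cdot 2 u \left(2 + u\right) = 4 u \left(2 + u\right)$)
$R{\left(C \right)} = - 7 C - 7 C^{2}$ ($R{\left(C \right)} = - 7 \left(C C + C\right) = - 7 \left(C^{2} + C\right) = - 7 \left(C + C^{2}\right) = - 7 C - 7 C^{2}$)
$P{\left(x,a \right)} = 4 + x$
$\left(- 28 n{\left(5 \right)} - 598\right) + P{\left(R{\left(6 \right)},-49 \right)} = \left(- 28 \cdot 4 \cdot 5 \left(2 + 5\right) - 598\right) + \left(4 - 42 \left(1 + 6\right)\right) = \left(- 28 \cdot 4 \cdot 5 \cdot 7 - 598\right) + \left(4 - 42 \cdot 7\right) = \left(\left(-28\right) 140 - 598\right) + \left(4 - 294\right) = \left(-3920 - 598\right) - 290 = -4518 - 290 = -4808$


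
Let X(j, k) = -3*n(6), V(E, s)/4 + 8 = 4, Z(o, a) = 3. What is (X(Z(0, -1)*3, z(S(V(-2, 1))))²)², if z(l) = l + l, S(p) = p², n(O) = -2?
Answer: 1296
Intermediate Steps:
V(E, s) = -16 (V(E, s) = -32 + 4*4 = -32 + 16 = -16)
z(l) = 2*l
X(j, k) = 6 (X(j, k) = -3*(-2) = 6)
(X(Z(0, -1)*3, z(S(V(-2, 1))))²)² = (6²)² = 36² = 1296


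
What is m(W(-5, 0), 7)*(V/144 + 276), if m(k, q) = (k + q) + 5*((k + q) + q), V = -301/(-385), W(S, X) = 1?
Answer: 181434929/7920 ≈ 22908.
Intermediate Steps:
V = 43/55 (V = -301*(-1/385) = 43/55 ≈ 0.78182)
m(k, q) = 6*k + 11*q (m(k, q) = (k + q) + 5*(k + 2*q) = (k + q) + (5*k + 10*q) = 6*k + 11*q)
m(W(-5, 0), 7)*(V/144 + 276) = (6*1 + 11*7)*((43/55)/144 + 276) = (6 + 77)*((43/55)*(1/144) + 276) = 83*(43/7920 + 276) = 83*(2185963/7920) = 181434929/7920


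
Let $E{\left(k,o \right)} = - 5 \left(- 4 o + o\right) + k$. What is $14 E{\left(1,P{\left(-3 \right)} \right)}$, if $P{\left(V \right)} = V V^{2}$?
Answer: $-5656$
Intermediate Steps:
$P{\left(V \right)} = V^{3}$
$E{\left(k,o \right)} = k + 15 o$ ($E{\left(k,o \right)} = - 5 \left(- 3 o\right) + k = 15 o + k = k + 15 o$)
$14 E{\left(1,P{\left(-3 \right)} \right)} = 14 \left(1 + 15 \left(-3\right)^{3}\right) = 14 \left(1 + 15 \left(-27\right)\right) = 14 \left(1 - 405\right) = 14 \left(-404\right) = -5656$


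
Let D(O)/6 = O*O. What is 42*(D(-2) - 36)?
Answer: -504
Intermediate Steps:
D(O) = 6*O² (D(O) = 6*(O*O) = 6*O²)
42*(D(-2) - 36) = 42*(6*(-2)² - 36) = 42*(6*4 - 36) = 42*(24 - 36) = 42*(-12) = -504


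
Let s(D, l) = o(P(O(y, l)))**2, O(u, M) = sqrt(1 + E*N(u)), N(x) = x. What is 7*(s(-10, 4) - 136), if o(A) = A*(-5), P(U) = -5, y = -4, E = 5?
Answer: 3423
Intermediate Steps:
O(u, M) = sqrt(1 + 5*u)
o(A) = -5*A
s(D, l) = 625 (s(D, l) = (-5*(-5))**2 = 25**2 = 625)
7*(s(-10, 4) - 136) = 7*(625 - 136) = 7*489 = 3423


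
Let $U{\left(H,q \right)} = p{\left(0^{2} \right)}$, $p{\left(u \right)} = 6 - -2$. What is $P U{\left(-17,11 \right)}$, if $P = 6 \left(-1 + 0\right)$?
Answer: $-48$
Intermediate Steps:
$p{\left(u \right)} = 8$ ($p{\left(u \right)} = 6 + 2 = 8$)
$U{\left(H,q \right)} = 8$
$P = -6$ ($P = 6 \left(-1\right) = -6$)
$P U{\left(-17,11 \right)} = \left(-6\right) 8 = -48$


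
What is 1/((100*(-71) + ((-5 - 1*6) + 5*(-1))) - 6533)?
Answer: -1/13649 ≈ -7.3265e-5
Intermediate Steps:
1/((100*(-71) + ((-5 - 1*6) + 5*(-1))) - 6533) = 1/((-7100 + ((-5 - 6) - 5)) - 6533) = 1/((-7100 + (-11 - 5)) - 6533) = 1/((-7100 - 16) - 6533) = 1/(-7116 - 6533) = 1/(-13649) = -1/13649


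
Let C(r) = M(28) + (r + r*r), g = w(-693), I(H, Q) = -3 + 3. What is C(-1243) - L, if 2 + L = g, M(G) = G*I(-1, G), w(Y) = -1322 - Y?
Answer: 1544437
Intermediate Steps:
I(H, Q) = 0
M(G) = 0 (M(G) = G*0 = 0)
g = -629 (g = -1322 - 1*(-693) = -1322 + 693 = -629)
L = -631 (L = -2 - 629 = -631)
C(r) = r + r**2 (C(r) = 0 + (r + r*r) = 0 + (r + r**2) = r + r**2)
C(-1243) - L = -1243*(1 - 1243) - 1*(-631) = -1243*(-1242) + 631 = 1543806 + 631 = 1544437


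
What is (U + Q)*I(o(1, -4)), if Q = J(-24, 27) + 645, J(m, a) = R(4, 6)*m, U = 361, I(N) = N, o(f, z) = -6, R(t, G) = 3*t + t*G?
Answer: -852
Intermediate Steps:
R(t, G) = 3*t + G*t
J(m, a) = 36*m (J(m, a) = (4*(3 + 6))*m = (4*9)*m = 36*m)
Q = -219 (Q = 36*(-24) + 645 = -864 + 645 = -219)
(U + Q)*I(o(1, -4)) = (361 - 219)*(-6) = 142*(-6) = -852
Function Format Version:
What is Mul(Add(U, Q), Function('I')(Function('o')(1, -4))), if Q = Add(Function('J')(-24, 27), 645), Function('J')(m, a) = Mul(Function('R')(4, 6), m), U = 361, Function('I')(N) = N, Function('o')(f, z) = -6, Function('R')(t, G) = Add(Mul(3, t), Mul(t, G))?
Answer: -852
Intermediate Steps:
Function('R')(t, G) = Add(Mul(3, t), Mul(G, t))
Function('J')(m, a) = Mul(36, m) (Function('J')(m, a) = Mul(Mul(4, Add(3, 6)), m) = Mul(Mul(4, 9), m) = Mul(36, m))
Q = -219 (Q = Add(Mul(36, -24), 645) = Add(-864, 645) = -219)
Mul(Add(U, Q), Function('I')(Function('o')(1, -4))) = Mul(Add(361, -219), -6) = Mul(142, -6) = -852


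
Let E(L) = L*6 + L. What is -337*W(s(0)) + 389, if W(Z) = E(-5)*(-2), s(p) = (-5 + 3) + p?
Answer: -23201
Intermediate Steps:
E(L) = 7*L (E(L) = 6*L + L = 7*L)
s(p) = -2 + p
W(Z) = 70 (W(Z) = (7*(-5))*(-2) = -35*(-2) = 70)
-337*W(s(0)) + 389 = -337*70 + 389 = -23590 + 389 = -23201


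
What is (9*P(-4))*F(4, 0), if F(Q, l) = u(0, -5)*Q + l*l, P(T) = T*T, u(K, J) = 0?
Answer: 0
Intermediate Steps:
P(T) = T**2
F(Q, l) = l**2 (F(Q, l) = 0*Q + l*l = 0 + l**2 = l**2)
(9*P(-4))*F(4, 0) = (9*(-4)**2)*0**2 = (9*16)*0 = 144*0 = 0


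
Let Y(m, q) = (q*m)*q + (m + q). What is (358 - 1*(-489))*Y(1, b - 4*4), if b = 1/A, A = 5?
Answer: 4972737/25 ≈ 1.9891e+5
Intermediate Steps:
b = ⅕ (b = 1/5 = ⅕ ≈ 0.20000)
Y(m, q) = m + q + m*q² (Y(m, q) = (m*q)*q + (m + q) = m*q² + (m + q) = m + q + m*q²)
(358 - 1*(-489))*Y(1, b - 4*4) = (358 - 1*(-489))*(1 + (⅕ - 4*4) + 1*(⅕ - 4*4)²) = (358 + 489)*(1 + (⅕ - 16) + 1*(⅕ - 16)²) = 847*(1 - 79/5 + 1*(-79/5)²) = 847*(1 - 79/5 + 1*(6241/25)) = 847*(1 - 79/5 + 6241/25) = 847*(5871/25) = 4972737/25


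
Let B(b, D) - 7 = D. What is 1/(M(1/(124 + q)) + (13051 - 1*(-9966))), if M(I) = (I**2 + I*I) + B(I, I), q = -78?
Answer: 529/12179708 ≈ 4.3433e-5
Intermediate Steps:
B(b, D) = 7 + D
M(I) = 7 + I + 2*I**2 (M(I) = (I**2 + I*I) + (7 + I) = (I**2 + I**2) + (7 + I) = 2*I**2 + (7 + I) = 7 + I + 2*I**2)
1/(M(1/(124 + q)) + (13051 - 1*(-9966))) = 1/((7 + 1/(124 - 78) + 2*(1/(124 - 78))**2) + (13051 - 1*(-9966))) = 1/((7 + 1/46 + 2*(1/46)**2) + (13051 + 9966)) = 1/((7 + 1/46 + 2*(1/46)**2) + 23017) = 1/((7 + 1/46 + 2*(1/2116)) + 23017) = 1/((7 + 1/46 + 1/1058) + 23017) = 1/(3715/529 + 23017) = 1/(12179708/529) = 529/12179708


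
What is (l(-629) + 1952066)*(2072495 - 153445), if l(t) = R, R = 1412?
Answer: 3748821955900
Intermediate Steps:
l(t) = 1412
(l(-629) + 1952066)*(2072495 - 153445) = (1412 + 1952066)*(2072495 - 153445) = 1953478*1919050 = 3748821955900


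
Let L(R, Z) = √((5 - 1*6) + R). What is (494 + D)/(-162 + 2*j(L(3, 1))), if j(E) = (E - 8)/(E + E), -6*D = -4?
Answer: -238924/77667 + 5936*√2/77667 ≈ -2.9682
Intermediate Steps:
D = ⅔ (D = -⅙*(-4) = ⅔ ≈ 0.66667)
L(R, Z) = √(-1 + R) (L(R, Z) = √((5 - 6) + R) = √(-1 + R))
j(E) = (-8 + E)/(2*E) (j(E) = (-8 + E)/((2*E)) = (-8 + E)*(1/(2*E)) = (-8 + E)/(2*E))
(494 + D)/(-162 + 2*j(L(3, 1))) = (494 + ⅔)/(-162 + 2*((-8 + √(-1 + 3))/(2*(√(-1 + 3))))) = 1484/(3*(-162 + 2*((-8 + √2)/(2*(√2))))) = 1484/(3*(-162 + 2*((√2/2)*(-8 + √2)/2))) = 1484/(3*(-162 + 2*(√2*(-8 + √2)/4))) = 1484/(3*(-162 + √2*(-8 + √2)/2))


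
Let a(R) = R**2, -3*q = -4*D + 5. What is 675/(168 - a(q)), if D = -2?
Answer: 6075/1343 ≈ 4.5235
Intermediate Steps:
q = -13/3 (q = -(-4*(-2) + 5)/3 = -(8 + 5)/3 = -1/3*13 = -13/3 ≈ -4.3333)
675/(168 - a(q)) = 675/(168 - (-13/3)**2) = 675/(168 - 1*169/9) = 675/(168 - 169/9) = 675/(1343/9) = 675*(9/1343) = 6075/1343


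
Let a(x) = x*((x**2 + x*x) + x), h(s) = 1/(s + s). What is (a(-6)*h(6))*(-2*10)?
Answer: 660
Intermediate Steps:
h(s) = 1/(2*s)
a(x) = x*(x + 2*x**2) (a(x) = x*((x**2 + x**2) + x) = x*(2*x**2 + x) = x*(x + 2*x**2))
(a(-6)*h(6))*(-2*10) = (((-6)**2*(1 + 2*(-6)))*((1/2)/6))*(-2*10) = ((36*(1 - 12))*((1/2)*(1/6)))*(-20) = ((36*(-11))*(1/12))*(-20) = -396*1/12*(-20) = -33*(-20) = 660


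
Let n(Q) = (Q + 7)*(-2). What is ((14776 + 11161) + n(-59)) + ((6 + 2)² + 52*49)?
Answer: 28653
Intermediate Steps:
n(Q) = -14 - 2*Q (n(Q) = (7 + Q)*(-2) = -14 - 2*Q)
((14776 + 11161) + n(-59)) + ((6 + 2)² + 52*49) = ((14776 + 11161) + (-14 - 2*(-59))) + ((6 + 2)² + 52*49) = (25937 + (-14 + 118)) + (8² + 2548) = (25937 + 104) + (64 + 2548) = 26041 + 2612 = 28653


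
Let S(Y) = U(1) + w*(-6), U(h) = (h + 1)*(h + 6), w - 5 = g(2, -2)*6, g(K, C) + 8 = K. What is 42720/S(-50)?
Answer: 1068/5 ≈ 213.60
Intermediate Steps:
g(K, C) = -8 + K
w = -31 (w = 5 + (-8 + 2)*6 = 5 - 6*6 = 5 - 36 = -31)
U(h) = (1 + h)*(6 + h)
S(Y) = 200 (S(Y) = (6 + 1² + 7*1) - 31*(-6) = (6 + 1 + 7) + 186 = 14 + 186 = 200)
42720/S(-50) = 42720/200 = 42720*(1/200) = 1068/5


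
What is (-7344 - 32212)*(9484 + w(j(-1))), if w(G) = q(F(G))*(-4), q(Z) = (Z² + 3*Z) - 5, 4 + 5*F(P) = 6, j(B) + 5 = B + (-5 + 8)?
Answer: -9393125984/25 ≈ -3.7573e+8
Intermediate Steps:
j(B) = -2 + B (j(B) = -5 + (B + (-5 + 8)) = -5 + (B + 3) = -5 + (3 + B) = -2 + B)
F(P) = ⅖ (F(P) = -⅘ + (⅕)*6 = -⅘ + 6/5 = ⅖)
q(Z) = -5 + Z² + 3*Z
w(G) = 364/25 (w(G) = (-5 + (⅖)² + 3*(⅖))*(-4) = (-5 + 4/25 + 6/5)*(-4) = -91/25*(-4) = 364/25)
(-7344 - 32212)*(9484 + w(j(-1))) = (-7344 - 32212)*(9484 + 364/25) = -39556*237464/25 = -9393125984/25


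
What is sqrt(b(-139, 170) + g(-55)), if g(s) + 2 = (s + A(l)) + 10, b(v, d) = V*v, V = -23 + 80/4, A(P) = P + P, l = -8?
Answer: sqrt(354) ≈ 18.815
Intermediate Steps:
A(P) = 2*P
V = -3 (V = -23 + 80*(1/4) = -23 + 20 = -3)
b(v, d) = -3*v
g(s) = -8 + s (g(s) = -2 + ((s + 2*(-8)) + 10) = -2 + ((s - 16) + 10) = -2 + ((-16 + s) + 10) = -2 + (-6 + s) = -8 + s)
sqrt(b(-139, 170) + g(-55)) = sqrt(-3*(-139) + (-8 - 55)) = sqrt(417 - 63) = sqrt(354)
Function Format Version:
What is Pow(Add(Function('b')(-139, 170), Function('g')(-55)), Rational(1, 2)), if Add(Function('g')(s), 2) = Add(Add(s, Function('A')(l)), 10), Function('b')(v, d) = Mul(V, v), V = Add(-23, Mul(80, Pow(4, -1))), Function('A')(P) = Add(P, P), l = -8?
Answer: Pow(354, Rational(1, 2)) ≈ 18.815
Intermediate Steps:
Function('A')(P) = Mul(2, P)
V = -3 (V = Add(-23, Mul(80, Rational(1, 4))) = Add(-23, 20) = -3)
Function('b')(v, d) = Mul(-3, v)
Function('g')(s) = Add(-8, s) (Function('g')(s) = Add(-2, Add(Add(s, Mul(2, -8)), 10)) = Add(-2, Add(Add(s, -16), 10)) = Add(-2, Add(Add(-16, s), 10)) = Add(-2, Add(-6, s)) = Add(-8, s))
Pow(Add(Function('b')(-139, 170), Function('g')(-55)), Rational(1, 2)) = Pow(Add(Mul(-3, -139), Add(-8, -55)), Rational(1, 2)) = Pow(Add(417, -63), Rational(1, 2)) = Pow(354, Rational(1, 2))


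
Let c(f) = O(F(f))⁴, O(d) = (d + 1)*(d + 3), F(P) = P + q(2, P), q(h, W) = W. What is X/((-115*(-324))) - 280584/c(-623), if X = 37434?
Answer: 88353118458359010818237587/87942437189679348807176250 ≈ 1.0047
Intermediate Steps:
F(P) = 2*P (F(P) = P + P = 2*P)
O(d) = (1 + d)*(3 + d)
c(f) = (3 + 4*f² + 8*f)⁴ (c(f) = (3 + (2*f)² + 4*(2*f))⁴ = (3 + 4*f² + 8*f)⁴)
X/((-115*(-324))) - 280584/c(-623) = 37434/((-115*(-324))) - 280584/(3 + 4*(-623)² + 8*(-623))⁴ = 37434/37260 - 280584/(3 + 4*388129 - 4984)⁴ = 37434*(1/37260) - 280584/(3 + 1552516 - 4984)⁴ = 6239/6210 - 280584/(1547535⁴) = 6239/6210 - 280584/5735376338457348835250625 = 6239/6210 - 280584*1/5735376338457348835250625 = 6239/6210 - 3464/70807115289596899200625 = 88353118458359010818237587/87942437189679348807176250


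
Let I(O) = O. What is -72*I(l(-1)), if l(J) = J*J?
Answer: -72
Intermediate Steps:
l(J) = J**2
-72*I(l(-1)) = -72*(-1)**2 = -72*1 = -72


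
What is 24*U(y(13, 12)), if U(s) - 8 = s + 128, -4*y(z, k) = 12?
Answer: 3192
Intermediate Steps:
y(z, k) = -3 (y(z, k) = -¼*12 = -3)
U(s) = 136 + s (U(s) = 8 + (s + 128) = 8 + (128 + s) = 136 + s)
24*U(y(13, 12)) = 24*(136 - 3) = 24*133 = 3192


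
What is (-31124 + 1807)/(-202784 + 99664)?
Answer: 29317/103120 ≈ 0.28430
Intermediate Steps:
(-31124 + 1807)/(-202784 + 99664) = -29317/(-103120) = -29317*(-1/103120) = 29317/103120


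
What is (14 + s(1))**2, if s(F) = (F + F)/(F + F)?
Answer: 225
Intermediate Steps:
s(F) = 1 (s(F) = (2*F)/((2*F)) = (2*F)*(1/(2*F)) = 1)
(14 + s(1))**2 = (14 + 1)**2 = 15**2 = 225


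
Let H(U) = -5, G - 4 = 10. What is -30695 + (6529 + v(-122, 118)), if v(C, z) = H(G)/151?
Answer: -3649071/151 ≈ -24166.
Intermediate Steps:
G = 14 (G = 4 + 10 = 14)
v(C, z) = -5/151
-30695 + (6529 + v(-122, 118)) = -30695 + (6529 - 5/151) = -30695 + 985874/151 = -3649071/151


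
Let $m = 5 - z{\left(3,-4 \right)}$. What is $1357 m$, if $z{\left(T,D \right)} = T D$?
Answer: $23069$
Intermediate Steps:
$z{\left(T,D \right)} = D T$
$m = 17$ ($m = 5 - \left(-4\right) 3 = 5 - -12 = 5 + 12 = 17$)
$1357 m = 1357 \cdot 17 = 23069$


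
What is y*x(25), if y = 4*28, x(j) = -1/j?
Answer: -112/25 ≈ -4.4800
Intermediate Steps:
x(j) = -1/j
y = 112
y*x(25) = 112*(-1/25) = -112/25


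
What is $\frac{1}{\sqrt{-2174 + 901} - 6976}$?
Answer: $- \frac{6976}{48665849} - \frac{i \sqrt{1273}}{48665849} \approx -0.00014334 - 7.3314 \cdot 10^{-7} i$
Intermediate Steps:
$\frac{1}{\sqrt{-2174 + 901} - 6976} = \frac{1}{\sqrt{-1273} - 6976} = \frac{1}{i \sqrt{1273} - 6976} = \frac{1}{-6976 + i \sqrt{1273}}$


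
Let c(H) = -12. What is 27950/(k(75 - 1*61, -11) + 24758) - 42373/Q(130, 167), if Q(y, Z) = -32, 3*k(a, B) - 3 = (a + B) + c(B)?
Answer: 262470097/198048 ≈ 1325.3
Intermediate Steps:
k(a, B) = -3 + B/3 + a/3 (k(a, B) = 1 + ((a + B) - 12)/3 = 1 + ((B + a) - 12)/3 = 1 + (-12 + B + a)/3 = 1 + (-4 + B/3 + a/3) = -3 + B/3 + a/3)
27950/(k(75 - 1*61, -11) + 24758) - 42373/Q(130, 167) = 27950/((-3 + (1/3)*(-11) + (75 - 1*61)/3) + 24758) - 42373/(-32) = 27950/((-3 - 11/3 + (75 - 61)/3) + 24758) - 42373*(-1/32) = 27950/((-3 - 11/3 + (1/3)*14) + 24758) + 42373/32 = 27950/((-3 - 11/3 + 14/3) + 24758) + 42373/32 = 27950/(-2 + 24758) + 42373/32 = 27950/24756 + 42373/32 = 27950*(1/24756) + 42373/32 = 13975/12378 + 42373/32 = 262470097/198048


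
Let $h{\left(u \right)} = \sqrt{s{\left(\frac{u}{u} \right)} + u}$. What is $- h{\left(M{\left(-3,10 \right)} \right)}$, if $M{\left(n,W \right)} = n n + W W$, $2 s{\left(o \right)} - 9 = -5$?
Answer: $- \sqrt{111} \approx -10.536$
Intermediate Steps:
$s{\left(o \right)} = 2$ ($s{\left(o \right)} = \frac{9}{2} + \frac{1}{2} \left(-5\right) = \frac{9}{2} - \frac{5}{2} = 2$)
$M{\left(n,W \right)} = W^{2} + n^{2}$ ($M{\left(n,W \right)} = n^{2} + W^{2} = W^{2} + n^{2}$)
$h{\left(u \right)} = \sqrt{2 + u}$
$- h{\left(M{\left(-3,10 \right)} \right)} = - \sqrt{2 + \left(10^{2} + \left(-3\right)^{2}\right)} = - \sqrt{2 + \left(100 + 9\right)} = - \sqrt{2 + 109} = - \sqrt{111}$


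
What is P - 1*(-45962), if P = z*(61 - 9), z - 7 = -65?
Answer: 42946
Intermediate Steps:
z = -58 (z = 7 - 65 = -58)
P = -3016 (P = -58*(61 - 9) = -58*52 = -3016)
P - 1*(-45962) = -3016 - 1*(-45962) = -3016 + 45962 = 42946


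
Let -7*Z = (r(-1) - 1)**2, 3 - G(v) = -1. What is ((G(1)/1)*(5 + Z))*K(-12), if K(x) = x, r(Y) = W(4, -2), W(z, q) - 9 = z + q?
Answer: 3120/7 ≈ 445.71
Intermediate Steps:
W(z, q) = 9 + q + z (W(z, q) = 9 + (z + q) = 9 + (q + z) = 9 + q + z)
G(v) = 4 (G(v) = 3 - 1*(-1) = 3 + 1 = 4)
r(Y) = 11 (r(Y) = 9 - 2 + 4 = 11)
Z = -100/7 (Z = -(11 - 1)**2/7 = -1/7*10**2 = -1/7*100 = -100/7 ≈ -14.286)
((G(1)/1)*(5 + Z))*K(-12) = ((4/1)*(5 - 100/7))*(-12) = ((4*1)*(-65/7))*(-12) = (4*(-65/7))*(-12) = -260/7*(-12) = 3120/7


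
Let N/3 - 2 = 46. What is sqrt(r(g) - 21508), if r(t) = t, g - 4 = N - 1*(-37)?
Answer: I*sqrt(21323) ≈ 146.02*I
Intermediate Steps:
N = 144 (N = 6 + 3*46 = 6 + 138 = 144)
g = 185 (g = 4 + (144 - 1*(-37)) = 4 + (144 + 37) = 4 + 181 = 185)
sqrt(r(g) - 21508) = sqrt(185 - 21508) = sqrt(-21323) = I*sqrt(21323)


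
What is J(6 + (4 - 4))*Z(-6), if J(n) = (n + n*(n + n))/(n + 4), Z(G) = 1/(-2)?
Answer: -39/10 ≈ -3.9000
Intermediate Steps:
Z(G) = -½
J(n) = (n + 2*n²)/(4 + n) (J(n) = (n + n*(2*n))/(4 + n) = (n + 2*n²)/(4 + n))
J(6 + (4 - 4))*Z(-6) = ((6 + (4 - 4))*(1 + 2*(6 + (4 - 4)))/(4 + (6 + (4 - 4))))*(-½) = ((6 + 0)*(1 + 2*(6 + 0))/(4 + (6 + 0)))*(-½) = (6*(1 + 2*6)/(4 + 6))*(-½) = (6*(1 + 12)/10)*(-½) = (6*(⅒)*13)*(-½) = (39/5)*(-½) = -39/10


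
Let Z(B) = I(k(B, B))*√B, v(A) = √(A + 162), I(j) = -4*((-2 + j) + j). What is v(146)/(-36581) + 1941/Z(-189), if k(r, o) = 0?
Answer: -2*√77/36581 - 647*I*√21/168 ≈ -0.00047976 - 17.648*I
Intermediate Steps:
I(j) = 8 - 8*j (I(j) = -4*(-2 + 2*j) = 8 - 8*j)
v(A) = √(162 + A)
Z(B) = 8*√B (Z(B) = (8 - 8*0)*√B = (8 + 0)*√B = 8*√B)
v(146)/(-36581) + 1941/Z(-189) = √(162 + 146)/(-36581) + 1941/((8*√(-189))) = √308*(-1/36581) + 1941/((8*(3*I*√21))) = (2*√77)*(-1/36581) + 1941/((24*I*√21)) = -2*√77/36581 + 1941*(-I*√21/504) = -2*√77/36581 - 647*I*√21/168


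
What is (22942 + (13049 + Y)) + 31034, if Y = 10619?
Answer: 77644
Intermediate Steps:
(22942 + (13049 + Y)) + 31034 = (22942 + (13049 + 10619)) + 31034 = (22942 + 23668) + 31034 = 46610 + 31034 = 77644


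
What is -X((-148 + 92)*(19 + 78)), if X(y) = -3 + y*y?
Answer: -29506621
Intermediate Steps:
X(y) = -3 + y²
-X((-148 + 92)*(19 + 78)) = -(-3 + ((-148 + 92)*(19 + 78))²) = -(-3 + (-56*97)²) = -(-3 + (-5432)²) = -(-3 + 29506624) = -1*29506621 = -29506621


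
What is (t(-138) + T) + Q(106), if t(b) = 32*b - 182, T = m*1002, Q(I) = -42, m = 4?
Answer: -632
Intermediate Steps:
T = 4008 (T = 4*1002 = 4008)
t(b) = -182 + 32*b
(t(-138) + T) + Q(106) = ((-182 + 32*(-138)) + 4008) - 42 = ((-182 - 4416) + 4008) - 42 = (-4598 + 4008) - 42 = -590 - 42 = -632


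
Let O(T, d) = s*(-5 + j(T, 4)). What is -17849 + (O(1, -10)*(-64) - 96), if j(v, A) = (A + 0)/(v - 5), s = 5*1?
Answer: -16025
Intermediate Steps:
s = 5
j(v, A) = A/(-5 + v)
O(T, d) = -25 + 20/(-5 + T) (O(T, d) = 5*(-5 + 4/(-5 + T)) = -25 + 20/(-5 + T))
-17849 + (O(1, -10)*(-64) - 96) = -17849 + ((5*(29 - 5*1)/(-5 + 1))*(-64) - 96) = -17849 + ((5*(29 - 5)/(-4))*(-64) - 96) = -17849 + ((5*(-1/4)*24)*(-64) - 96) = -17849 + (-30*(-64) - 96) = -17849 + (1920 - 96) = -17849 + 1824 = -16025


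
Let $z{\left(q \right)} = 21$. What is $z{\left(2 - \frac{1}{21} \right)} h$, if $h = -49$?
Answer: $-1029$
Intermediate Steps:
$z{\left(2 - \frac{1}{21} \right)} h = 21 \left(-49\right) = -1029$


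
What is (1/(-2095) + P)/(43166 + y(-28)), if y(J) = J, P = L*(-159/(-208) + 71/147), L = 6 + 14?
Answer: 399519331/690819696840 ≈ 0.00057833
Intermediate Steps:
L = 20
P = 190705/7644 (P = 20*(-159/(-208) + 71/147) = 20*(-159*(-1/208) + 71*(1/147)) = 20*(159/208 + 71/147) = 20*(38141/30576) = 190705/7644 ≈ 24.948)
(1/(-2095) + P)/(43166 + y(-28)) = (1/(-2095) + 190705/7644)/(43166 - 28) = (-1/2095 + 190705/7644)/43138 = (399519331/16014180)*(1/43138) = 399519331/690819696840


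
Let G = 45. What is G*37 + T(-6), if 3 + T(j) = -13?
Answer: 1649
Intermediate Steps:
T(j) = -16 (T(j) = -3 - 13 = -16)
G*37 + T(-6) = 45*37 - 16 = 1665 - 16 = 1649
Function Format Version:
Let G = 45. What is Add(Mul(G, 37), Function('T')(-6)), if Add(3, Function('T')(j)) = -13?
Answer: 1649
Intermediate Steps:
Function('T')(j) = -16 (Function('T')(j) = Add(-3, -13) = -16)
Add(Mul(G, 37), Function('T')(-6)) = Add(Mul(45, 37), -16) = Add(1665, -16) = 1649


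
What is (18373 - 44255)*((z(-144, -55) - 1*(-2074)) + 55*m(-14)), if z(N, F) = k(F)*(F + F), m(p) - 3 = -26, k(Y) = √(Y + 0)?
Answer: -20938538 + 2847020*I*√55 ≈ -2.0939e+7 + 2.1114e+7*I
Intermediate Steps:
k(Y) = √Y
m(p) = -23 (m(p) = 3 - 26 = -23)
z(N, F) = 2*F^(3/2) (z(N, F) = √F*(F + F) = √F*(2*F) = 2*F^(3/2))
(18373 - 44255)*((z(-144, -55) - 1*(-2074)) + 55*m(-14)) = (18373 - 44255)*((2*(-55)^(3/2) - 1*(-2074)) + 55*(-23)) = -25882*((2*(-55*I*√55) + 2074) - 1265) = -25882*((-110*I*√55 + 2074) - 1265) = -25882*((2074 - 110*I*√55) - 1265) = -25882*(809 - 110*I*√55) = -20938538 + 2847020*I*√55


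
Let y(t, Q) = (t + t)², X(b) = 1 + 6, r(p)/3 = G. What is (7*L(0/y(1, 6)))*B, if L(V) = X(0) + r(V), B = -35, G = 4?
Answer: -4655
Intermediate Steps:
r(p) = 12 (r(p) = 3*4 = 12)
X(b) = 7
y(t, Q) = 4*t² (y(t, Q) = (2*t)² = 4*t²)
L(V) = 19 (L(V) = 7 + 12 = 19)
(7*L(0/y(1, 6)))*B = (7*19)*(-35) = 133*(-35) = -4655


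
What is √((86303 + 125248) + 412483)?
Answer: √624034 ≈ 789.96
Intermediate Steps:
√((86303 + 125248) + 412483) = √(211551 + 412483) = √624034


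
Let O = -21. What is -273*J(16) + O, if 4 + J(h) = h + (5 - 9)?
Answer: -2205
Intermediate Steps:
J(h) = -8 + h (J(h) = -4 + (h + (5 - 9)) = -4 + (h - 4) = -4 + (-4 + h) = -8 + h)
-273*J(16) + O = -273*(-8 + 16) - 21 = -273*8 - 21 = -2184 - 21 = -2205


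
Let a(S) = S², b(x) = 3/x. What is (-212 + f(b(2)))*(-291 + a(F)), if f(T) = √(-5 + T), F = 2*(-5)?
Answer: 40492 - 191*I*√14/2 ≈ 40492.0 - 357.33*I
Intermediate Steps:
F = -10
(-212 + f(b(2)))*(-291 + a(F)) = (-212 + √(-5 + 3/2))*(-291 + (-10)²) = (-212 + √(-5 + 3*(½)))*(-291 + 100) = (-212 + √(-5 + 3/2))*(-191) = (-212 + √(-7/2))*(-191) = (-212 + I*√14/2)*(-191) = 40492 - 191*I*√14/2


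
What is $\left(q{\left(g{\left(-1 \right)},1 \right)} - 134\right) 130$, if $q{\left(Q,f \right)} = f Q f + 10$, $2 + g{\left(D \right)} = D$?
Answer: $-16510$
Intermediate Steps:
$g{\left(D \right)} = -2 + D$
$q{\left(Q,f \right)} = 10 + Q f^{2}$ ($q{\left(Q,f \right)} = Q f f + 10 = Q f^{2} + 10 = 10 + Q f^{2}$)
$\left(q{\left(g{\left(-1 \right)},1 \right)} - 134\right) 130 = \left(\left(10 + \left(-2 - 1\right) 1^{2}\right) - 134\right) 130 = \left(\left(10 - 3\right) - 134\right) 130 = \left(7 - 134\right) 130 = \left(-127\right) 130 = -16510$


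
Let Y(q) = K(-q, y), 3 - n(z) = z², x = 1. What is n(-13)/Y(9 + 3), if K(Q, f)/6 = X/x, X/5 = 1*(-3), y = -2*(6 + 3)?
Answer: 83/45 ≈ 1.8444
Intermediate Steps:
y = -18 (y = -2*9 = -18)
X = -15 (X = 5*(1*(-3)) = 5*(-3) = -15)
n(z) = 3 - z²
K(Q, f) = -90 (K(Q, f) = 6*(-15/1) = 6*(-15*1) = 6*(-15) = -90)
Y(q) = -90
n(-13)/Y(9 + 3) = (3 - 1*(-13)²)/(-90) = (3 - 1*169)*(-1/90) = (3 - 169)*(-1/90) = -166*(-1/90) = 83/45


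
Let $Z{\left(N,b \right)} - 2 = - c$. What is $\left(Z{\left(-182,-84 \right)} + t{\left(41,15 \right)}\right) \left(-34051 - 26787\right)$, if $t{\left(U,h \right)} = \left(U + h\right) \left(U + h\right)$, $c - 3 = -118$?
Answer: $-197906014$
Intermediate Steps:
$c = -115$ ($c = 3 - 118 = -115$)
$t{\left(U,h \right)} = \left(U + h\right)^{2}$
$Z{\left(N,b \right)} = 117$ ($Z{\left(N,b \right)} = 2 - -115 = 2 + 115 = 117$)
$\left(Z{\left(-182,-84 \right)} + t{\left(41,15 \right)}\right) \left(-34051 - 26787\right) = \left(117 + \left(41 + 15\right)^{2}\right) \left(-34051 - 26787\right) = \left(117 + 56^{2}\right) \left(-60838\right) = \left(117 + 3136\right) \left(-60838\right) = 3253 \left(-60838\right) = -197906014$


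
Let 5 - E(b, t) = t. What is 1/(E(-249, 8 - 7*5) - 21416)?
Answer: -1/21384 ≈ -4.6764e-5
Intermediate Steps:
E(b, t) = 5 - t
1/(E(-249, 8 - 7*5) - 21416) = 1/((5 - (8 - 7*5)) - 21416) = 1/((5 - (8 - 35)) - 21416) = 1/((5 - 1*(-27)) - 21416) = 1/((5 + 27) - 21416) = 1/(32 - 21416) = 1/(-21384) = -1/21384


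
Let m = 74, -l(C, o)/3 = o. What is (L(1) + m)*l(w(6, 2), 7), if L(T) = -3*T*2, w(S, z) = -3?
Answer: -1428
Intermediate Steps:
l(C, o) = -3*o
L(T) = -6*T
(L(1) + m)*l(w(6, 2), 7) = (-6*1 + 74)*(-3*7) = (-6 + 74)*(-21) = 68*(-21) = -1428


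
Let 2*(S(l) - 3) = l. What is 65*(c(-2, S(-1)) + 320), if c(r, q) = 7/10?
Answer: 41691/2 ≈ 20846.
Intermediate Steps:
S(l) = 3 + l/2
c(r, q) = 7/10 (c(r, q) = 7*(⅒) = 7/10)
65*(c(-2, S(-1)) + 320) = 65*(7/10 + 320) = 65*(3207/10) = 41691/2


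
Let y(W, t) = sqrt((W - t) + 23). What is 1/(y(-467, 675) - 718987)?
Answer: -718987/516942307288 - I*sqrt(1119)/516942307288 ≈ -1.3908e-6 - 6.471e-11*I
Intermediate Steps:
y(W, t) = sqrt(23 + W - t)
1/(y(-467, 675) - 718987) = 1/(sqrt(23 - 467 - 1*675) - 718987) = 1/(sqrt(23 - 467 - 675) - 718987) = 1/(sqrt(-1119) - 718987) = 1/(I*sqrt(1119) - 718987) = 1/(-718987 + I*sqrt(1119))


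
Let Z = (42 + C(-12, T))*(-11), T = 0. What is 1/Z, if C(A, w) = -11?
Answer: -1/341 ≈ -0.0029326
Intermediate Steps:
Z = -341 (Z = (42 - 11)*(-11) = 31*(-11) = -341)
1/Z = 1/(-341) = -1/341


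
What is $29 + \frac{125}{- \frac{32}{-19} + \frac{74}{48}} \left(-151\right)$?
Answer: $- \frac{8564341}{1471} \approx -5822.1$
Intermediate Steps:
$29 + \frac{125}{- \frac{32}{-19} + \frac{74}{48}} \left(-151\right) = 29 + \frac{125}{\left(-32\right) \left(- \frac{1}{19}\right) + 74 \cdot \frac{1}{48}} \left(-151\right) = 29 + \frac{125}{\frac{32}{19} + \frac{37}{24}} \left(-151\right) = 29 + \frac{125}{\frac{1471}{456}} \left(-151\right) = 29 + 125 \cdot \frac{456}{1471} \left(-151\right) = 29 + \frac{57000}{1471} \left(-151\right) = 29 - \frac{8607000}{1471} = - \frac{8564341}{1471}$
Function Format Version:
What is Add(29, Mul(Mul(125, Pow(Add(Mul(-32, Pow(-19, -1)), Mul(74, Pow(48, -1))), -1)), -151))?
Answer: Rational(-8564341, 1471) ≈ -5822.1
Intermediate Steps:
Add(29, Mul(Mul(125, Pow(Add(Mul(-32, Pow(-19, -1)), Mul(74, Pow(48, -1))), -1)), -151)) = Add(29, Mul(Mul(125, Pow(Add(Mul(-32, Rational(-1, 19)), Mul(74, Rational(1, 48))), -1)), -151)) = Add(29, Mul(Mul(125, Pow(Add(Rational(32, 19), Rational(37, 24)), -1)), -151)) = Add(29, Mul(Mul(125, Pow(Rational(1471, 456), -1)), -151)) = Add(29, Mul(Mul(125, Rational(456, 1471)), -151)) = Add(29, Mul(Rational(57000, 1471), -151)) = Add(29, Rational(-8607000, 1471)) = Rational(-8564341, 1471)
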